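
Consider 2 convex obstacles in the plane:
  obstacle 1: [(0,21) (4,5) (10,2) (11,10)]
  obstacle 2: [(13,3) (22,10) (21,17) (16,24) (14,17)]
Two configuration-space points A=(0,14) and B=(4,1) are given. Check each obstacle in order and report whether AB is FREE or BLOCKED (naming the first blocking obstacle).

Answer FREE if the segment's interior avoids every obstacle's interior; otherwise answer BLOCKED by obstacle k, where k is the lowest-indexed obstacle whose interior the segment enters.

FREE

Obstacle 1 [(0,21) (4,5) (10,2) (11,10)]:
  edge (0,21)–(4,5): clear
  edge (4,5)–(10,2): clear
  edge (10,2)–(11,10): clear
  edge (11,10)–(0,21): clear
  midpoint (2,15/2) outside
  → clear
Obstacle 2 [(13,3) (22,10) (21,17) (16,24) (14,17)]:
  edge (13,3)–(22,10): clear
  edge (22,10)–(21,17): clear
  edge (21,17)–(16,24): clear
  edge (16,24)–(14,17): clear
  edge (14,17)–(13,3): clear
  midpoint (2,15/2) outside
  → clear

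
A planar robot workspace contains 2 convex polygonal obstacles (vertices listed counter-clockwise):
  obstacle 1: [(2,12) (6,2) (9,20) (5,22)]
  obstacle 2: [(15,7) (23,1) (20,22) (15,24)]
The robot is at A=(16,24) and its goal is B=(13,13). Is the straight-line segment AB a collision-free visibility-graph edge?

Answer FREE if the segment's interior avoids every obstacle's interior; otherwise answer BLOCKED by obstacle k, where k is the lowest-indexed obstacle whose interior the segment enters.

Obstacle 1 [(2,12) (6,2) (9,20) (5,22)]:
  edge (2,12)–(6,2): clear
  edge (6,2)–(9,20): clear
  edge (9,20)–(5,22): clear
  edge (5,22)–(2,12): clear
  midpoint (29/2,37/2) outside
  → clear
Obstacle 2 [(15,7) (23,1) (20,22) (15,24)]:
  edge (15,7)–(23,1): clear
  edge (23,1)–(20,22): clear
  edge (20,22)–(15,24): crosses AB
  edge (15,24)–(15,7): crosses AB
  → BLOCKED

BLOCKED by obstacle 2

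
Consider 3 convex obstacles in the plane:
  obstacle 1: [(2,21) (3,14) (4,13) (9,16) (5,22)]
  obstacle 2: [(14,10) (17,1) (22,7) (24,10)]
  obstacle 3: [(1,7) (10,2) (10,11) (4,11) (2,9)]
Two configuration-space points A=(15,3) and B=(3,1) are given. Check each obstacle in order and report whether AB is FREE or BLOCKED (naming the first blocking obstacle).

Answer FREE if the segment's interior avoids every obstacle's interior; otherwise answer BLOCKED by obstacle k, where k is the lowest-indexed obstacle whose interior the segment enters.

Obstacle 1 [(2,21) (3,14) (4,13) (9,16) (5,22)]:
  edge (2,21)–(3,14): clear
  edge (3,14)–(4,13): clear
  edge (4,13)–(9,16): clear
  edge (9,16)–(5,22): clear
  edge (5,22)–(2,21): clear
  midpoint (9,2) outside
  → clear
Obstacle 2 [(14,10) (17,1) (22,7) (24,10)]:
  edge (14,10)–(17,1): clear
  edge (17,1)–(22,7): clear
  edge (22,7)–(24,10): clear
  edge (24,10)–(14,10): clear
  midpoint (9,2) outside
  → clear
Obstacle 3 [(1,7) (10,2) (10,11) (4,11) (2,9)]:
  edge (1,7)–(10,2): crosses AB
  edge (10,2)–(10,11): crosses AB
  edge (10,11)–(4,11): clear
  edge (4,11)–(2,9): clear
  edge (2,9)–(1,7): clear
  → BLOCKED

BLOCKED by obstacle 3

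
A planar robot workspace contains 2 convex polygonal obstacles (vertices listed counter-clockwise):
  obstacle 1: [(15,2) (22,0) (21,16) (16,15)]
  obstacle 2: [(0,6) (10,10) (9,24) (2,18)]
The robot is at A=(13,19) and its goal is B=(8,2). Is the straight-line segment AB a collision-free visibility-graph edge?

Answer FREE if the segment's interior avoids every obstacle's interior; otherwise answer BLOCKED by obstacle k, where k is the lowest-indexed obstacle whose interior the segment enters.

Obstacle 1 [(15,2) (22,0) (21,16) (16,15)]:
  edge (15,2)–(22,0): clear
  edge (22,0)–(21,16): clear
  edge (21,16)–(16,15): clear
  edge (16,15)–(15,2): clear
  midpoint (21/2,21/2) outside
  → clear
Obstacle 2 [(0,6) (10,10) (9,24) (2,18)]:
  edge (0,6)–(10,10): clear
  edge (10,10)–(9,24): clear
  edge (9,24)–(2,18): clear
  edge (2,18)–(0,6): clear
  midpoint (21/2,21/2) outside
  → clear

FREE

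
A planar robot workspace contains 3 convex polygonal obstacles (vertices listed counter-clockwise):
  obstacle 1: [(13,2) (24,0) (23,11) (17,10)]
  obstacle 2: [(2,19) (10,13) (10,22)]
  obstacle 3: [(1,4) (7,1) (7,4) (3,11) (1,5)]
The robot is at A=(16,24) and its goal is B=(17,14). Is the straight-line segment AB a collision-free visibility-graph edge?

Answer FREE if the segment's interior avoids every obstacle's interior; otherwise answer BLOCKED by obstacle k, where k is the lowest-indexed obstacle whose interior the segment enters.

Obstacle 1 [(13,2) (24,0) (23,11) (17,10)]:
  edge (13,2)–(24,0): clear
  edge (24,0)–(23,11): clear
  edge (23,11)–(17,10): clear
  edge (17,10)–(13,2): clear
  midpoint (33/2,19) outside
  → clear
Obstacle 2 [(2,19) (10,13) (10,22)]:
  edge (2,19)–(10,13): clear
  edge (10,13)–(10,22): clear
  edge (10,22)–(2,19): clear
  midpoint (33/2,19) outside
  → clear
Obstacle 3 [(1,4) (7,1) (7,4) (3,11) (1,5)]:
  edge (1,4)–(7,1): clear
  edge (7,1)–(7,4): clear
  edge (7,4)–(3,11): clear
  edge (3,11)–(1,5): clear
  edge (1,5)–(1,4): clear
  midpoint (33/2,19) outside
  → clear

FREE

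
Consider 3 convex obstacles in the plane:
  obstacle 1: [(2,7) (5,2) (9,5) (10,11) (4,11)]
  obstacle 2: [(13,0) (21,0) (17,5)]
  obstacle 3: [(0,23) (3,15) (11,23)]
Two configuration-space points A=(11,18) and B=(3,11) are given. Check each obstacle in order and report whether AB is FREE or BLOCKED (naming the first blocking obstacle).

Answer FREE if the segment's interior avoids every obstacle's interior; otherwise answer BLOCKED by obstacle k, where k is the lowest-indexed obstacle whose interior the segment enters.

Obstacle 1 [(2,7) (5,2) (9,5) (10,11) (4,11)]:
  edge (2,7)–(5,2): clear
  edge (5,2)–(9,5): clear
  edge (9,5)–(10,11): clear
  edge (10,11)–(4,11): clear
  edge (4,11)–(2,7): clear
  midpoint (7,29/2) outside
  → clear
Obstacle 2 [(13,0) (21,0) (17,5)]:
  edge (13,0)–(21,0): clear
  edge (21,0)–(17,5): clear
  edge (17,5)–(13,0): clear
  midpoint (7,29/2) outside
  → clear
Obstacle 3 [(0,23) (3,15) (11,23)]:
  edge (0,23)–(3,15): clear
  edge (3,15)–(11,23): clear
  edge (11,23)–(0,23): clear
  midpoint (7,29/2) outside
  → clear

FREE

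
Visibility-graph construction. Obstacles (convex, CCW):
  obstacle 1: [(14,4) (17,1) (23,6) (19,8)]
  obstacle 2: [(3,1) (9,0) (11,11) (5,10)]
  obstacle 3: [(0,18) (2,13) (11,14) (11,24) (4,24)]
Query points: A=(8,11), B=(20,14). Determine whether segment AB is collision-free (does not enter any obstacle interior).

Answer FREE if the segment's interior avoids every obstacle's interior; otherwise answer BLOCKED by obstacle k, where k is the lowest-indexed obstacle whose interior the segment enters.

FREE

Obstacle 1 [(14,4) (17,1) (23,6) (19,8)]:
  edge (14,4)–(17,1): clear
  edge (17,1)–(23,6): clear
  edge (23,6)–(19,8): clear
  edge (19,8)–(14,4): clear
  midpoint (14,25/2) outside
  → clear
Obstacle 2 [(3,1) (9,0) (11,11) (5,10)]:
  edge (3,1)–(9,0): clear
  edge (9,0)–(11,11): clear
  edge (11,11)–(5,10): clear
  edge (5,10)–(3,1): clear
  midpoint (14,25/2) outside
  → clear
Obstacle 3 [(0,18) (2,13) (11,14) (11,24) (4,24)]:
  edge (0,18)–(2,13): clear
  edge (2,13)–(11,14): clear
  edge (11,14)–(11,24): clear
  edge (11,24)–(4,24): clear
  edge (4,24)–(0,18): clear
  midpoint (14,25/2) outside
  → clear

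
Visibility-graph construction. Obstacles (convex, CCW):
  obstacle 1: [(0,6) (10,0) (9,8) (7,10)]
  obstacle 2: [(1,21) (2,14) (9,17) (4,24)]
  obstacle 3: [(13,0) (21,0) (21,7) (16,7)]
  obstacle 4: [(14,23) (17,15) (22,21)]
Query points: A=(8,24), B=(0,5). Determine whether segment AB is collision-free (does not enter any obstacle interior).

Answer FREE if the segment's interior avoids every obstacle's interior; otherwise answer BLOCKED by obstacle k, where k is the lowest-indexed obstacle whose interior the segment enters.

BLOCKED by obstacle 1

Obstacle 1 [(0,6) (10,0) (9,8) (7,10)]:
  edge (0,6)–(10,0): crosses AB
  edge (10,0)–(9,8): clear
  edge (9,8)–(7,10): clear
  edge (7,10)–(0,6): crosses AB
  → BLOCKED
Obstacle 2 [(1,21) (2,14) (9,17) (4,24)]:
  edge (1,21)–(2,14): clear
  edge (2,14)–(9,17): crosses AB
  edge (9,17)–(4,24): crosses AB
  edge (4,24)–(1,21): clear
  → BLOCKED
Obstacle 3 [(13,0) (21,0) (21,7) (16,7)]:
  edge (13,0)–(21,0): clear
  edge (21,0)–(21,7): clear
  edge (21,7)–(16,7): clear
  edge (16,7)–(13,0): clear
  midpoint (4,29/2) outside
  → clear
Obstacle 4 [(14,23) (17,15) (22,21)]:
  edge (14,23)–(17,15): clear
  edge (17,15)–(22,21): clear
  edge (22,21)–(14,23): clear
  midpoint (4,29/2) outside
  → clear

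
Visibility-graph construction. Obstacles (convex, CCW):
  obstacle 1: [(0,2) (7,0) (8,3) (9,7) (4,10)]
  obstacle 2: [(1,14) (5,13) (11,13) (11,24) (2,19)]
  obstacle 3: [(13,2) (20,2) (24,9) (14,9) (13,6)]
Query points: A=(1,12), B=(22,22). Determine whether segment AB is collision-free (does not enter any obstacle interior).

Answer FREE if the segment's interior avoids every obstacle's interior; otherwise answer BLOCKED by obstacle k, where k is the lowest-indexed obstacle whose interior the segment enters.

Obstacle 1 [(0,2) (7,0) (8,3) (9,7) (4,10)]:
  edge (0,2)–(7,0): clear
  edge (7,0)–(8,3): clear
  edge (8,3)–(9,7): clear
  edge (9,7)–(4,10): clear
  edge (4,10)–(0,2): clear
  midpoint (23/2,17) outside
  → clear
Obstacle 2 [(1,14) (5,13) (11,13) (11,24) (2,19)]:
  edge (1,14)–(5,13): crosses AB
  edge (5,13)–(11,13): clear
  edge (11,13)–(11,24): crosses AB
  edge (11,24)–(2,19): clear
  edge (2,19)–(1,14): clear
  → BLOCKED
Obstacle 3 [(13,2) (20,2) (24,9) (14,9) (13,6)]:
  edge (13,2)–(20,2): clear
  edge (20,2)–(24,9): clear
  edge (24,9)–(14,9): clear
  edge (14,9)–(13,6): clear
  edge (13,6)–(13,2): clear
  midpoint (23/2,17) outside
  → clear

BLOCKED by obstacle 2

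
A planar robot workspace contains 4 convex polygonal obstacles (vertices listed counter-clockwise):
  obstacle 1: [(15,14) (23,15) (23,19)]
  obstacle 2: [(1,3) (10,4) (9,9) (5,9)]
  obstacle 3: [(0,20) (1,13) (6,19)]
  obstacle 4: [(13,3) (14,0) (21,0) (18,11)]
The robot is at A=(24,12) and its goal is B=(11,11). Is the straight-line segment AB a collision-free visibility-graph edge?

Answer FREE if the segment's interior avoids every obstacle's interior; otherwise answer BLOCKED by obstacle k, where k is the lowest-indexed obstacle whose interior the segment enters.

Obstacle 1 [(15,14) (23,15) (23,19)]:
  edge (15,14)–(23,15): clear
  edge (23,15)–(23,19): clear
  edge (23,19)–(15,14): clear
  midpoint (35/2,23/2) outside
  → clear
Obstacle 2 [(1,3) (10,4) (9,9) (5,9)]:
  edge (1,3)–(10,4): clear
  edge (10,4)–(9,9): clear
  edge (9,9)–(5,9): clear
  edge (5,9)–(1,3): clear
  midpoint (35/2,23/2) outside
  → clear
Obstacle 3 [(0,20) (1,13) (6,19)]:
  edge (0,20)–(1,13): clear
  edge (1,13)–(6,19): clear
  edge (6,19)–(0,20): clear
  midpoint (35/2,23/2) outside
  → clear
Obstacle 4 [(13,3) (14,0) (21,0) (18,11)]:
  edge (13,3)–(14,0): clear
  edge (14,0)–(21,0): clear
  edge (21,0)–(18,11): clear
  edge (18,11)–(13,3): clear
  midpoint (35/2,23/2) outside
  → clear

FREE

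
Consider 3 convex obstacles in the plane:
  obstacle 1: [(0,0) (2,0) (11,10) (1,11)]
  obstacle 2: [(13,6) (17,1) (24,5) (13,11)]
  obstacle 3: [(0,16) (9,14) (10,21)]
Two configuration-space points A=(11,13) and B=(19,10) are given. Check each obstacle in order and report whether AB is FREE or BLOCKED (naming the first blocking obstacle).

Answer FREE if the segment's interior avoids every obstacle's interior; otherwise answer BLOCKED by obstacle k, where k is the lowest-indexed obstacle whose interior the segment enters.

FREE

Obstacle 1 [(0,0) (2,0) (11,10) (1,11)]:
  edge (0,0)–(2,0): clear
  edge (2,0)–(11,10): clear
  edge (11,10)–(1,11): clear
  edge (1,11)–(0,0): clear
  midpoint (15,23/2) outside
  → clear
Obstacle 2 [(13,6) (17,1) (24,5) (13,11)]:
  edge (13,6)–(17,1): clear
  edge (17,1)–(24,5): clear
  edge (24,5)–(13,11): clear
  edge (13,11)–(13,6): clear
  midpoint (15,23/2) outside
  → clear
Obstacle 3 [(0,16) (9,14) (10,21)]:
  edge (0,16)–(9,14): clear
  edge (9,14)–(10,21): clear
  edge (10,21)–(0,16): clear
  midpoint (15,23/2) outside
  → clear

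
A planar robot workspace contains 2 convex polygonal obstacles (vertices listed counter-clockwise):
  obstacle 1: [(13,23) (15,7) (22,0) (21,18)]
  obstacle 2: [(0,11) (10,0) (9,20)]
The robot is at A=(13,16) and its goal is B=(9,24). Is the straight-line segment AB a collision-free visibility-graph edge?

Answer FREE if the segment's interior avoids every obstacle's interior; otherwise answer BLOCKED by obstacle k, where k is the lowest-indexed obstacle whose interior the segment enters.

FREE

Obstacle 1 [(13,23) (15,7) (22,0) (21,18)]:
  edge (13,23)–(15,7): clear
  edge (15,7)–(22,0): clear
  edge (22,0)–(21,18): clear
  edge (21,18)–(13,23): clear
  midpoint (11,20) outside
  → clear
Obstacle 2 [(0,11) (10,0) (9,20)]:
  edge (0,11)–(10,0): clear
  edge (10,0)–(9,20): clear
  edge (9,20)–(0,11): clear
  midpoint (11,20) outside
  → clear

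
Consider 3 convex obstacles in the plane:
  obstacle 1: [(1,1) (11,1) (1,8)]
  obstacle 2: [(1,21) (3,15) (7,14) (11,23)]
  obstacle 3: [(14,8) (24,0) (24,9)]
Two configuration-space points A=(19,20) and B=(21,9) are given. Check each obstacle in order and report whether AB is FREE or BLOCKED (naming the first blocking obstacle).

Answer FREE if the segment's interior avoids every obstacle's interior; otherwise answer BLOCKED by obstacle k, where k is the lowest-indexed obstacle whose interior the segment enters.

Obstacle 1 [(1,1) (11,1) (1,8)]:
  edge (1,1)–(11,1): clear
  edge (11,1)–(1,8): clear
  edge (1,8)–(1,1): clear
  midpoint (20,29/2) outside
  → clear
Obstacle 2 [(1,21) (3,15) (7,14) (11,23)]:
  edge (1,21)–(3,15): clear
  edge (3,15)–(7,14): clear
  edge (7,14)–(11,23): clear
  edge (11,23)–(1,21): clear
  midpoint (20,29/2) outside
  → clear
Obstacle 3 [(14,8) (24,0) (24,9)]:
  edge (14,8)–(24,0): clear
  edge (24,0)–(24,9): clear
  edge (24,9)–(14,8): clear
  midpoint (20,29/2) outside
  → clear

FREE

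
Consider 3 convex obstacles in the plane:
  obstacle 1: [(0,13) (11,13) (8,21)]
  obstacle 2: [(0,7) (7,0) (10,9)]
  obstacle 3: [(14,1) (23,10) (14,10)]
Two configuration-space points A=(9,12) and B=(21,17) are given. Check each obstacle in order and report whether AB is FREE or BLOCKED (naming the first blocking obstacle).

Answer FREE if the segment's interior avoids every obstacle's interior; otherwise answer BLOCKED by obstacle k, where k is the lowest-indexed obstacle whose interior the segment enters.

FREE

Obstacle 1 [(0,13) (11,13) (8,21)]:
  edge (0,13)–(11,13): clear
  edge (11,13)–(8,21): clear
  edge (8,21)–(0,13): clear
  midpoint (15,29/2) outside
  → clear
Obstacle 2 [(0,7) (7,0) (10,9)]:
  edge (0,7)–(7,0): clear
  edge (7,0)–(10,9): clear
  edge (10,9)–(0,7): clear
  midpoint (15,29/2) outside
  → clear
Obstacle 3 [(14,1) (23,10) (14,10)]:
  edge (14,1)–(23,10): clear
  edge (23,10)–(14,10): clear
  edge (14,10)–(14,1): clear
  midpoint (15,29/2) outside
  → clear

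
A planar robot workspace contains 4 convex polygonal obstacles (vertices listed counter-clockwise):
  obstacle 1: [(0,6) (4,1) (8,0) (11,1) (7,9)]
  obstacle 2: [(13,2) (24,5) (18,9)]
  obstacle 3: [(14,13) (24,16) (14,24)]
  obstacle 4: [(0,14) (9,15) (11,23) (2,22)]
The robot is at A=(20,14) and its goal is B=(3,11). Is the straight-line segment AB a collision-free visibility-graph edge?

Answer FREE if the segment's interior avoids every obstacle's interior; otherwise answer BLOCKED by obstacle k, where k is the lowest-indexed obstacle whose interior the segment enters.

Obstacle 1 [(0,6) (4,1) (8,0) (11,1) (7,9)]:
  edge (0,6)–(4,1): clear
  edge (4,1)–(8,0): clear
  edge (8,0)–(11,1): clear
  edge (11,1)–(7,9): clear
  edge (7,9)–(0,6): clear
  midpoint (23/2,25/2) outside
  → clear
Obstacle 2 [(13,2) (24,5) (18,9)]:
  edge (13,2)–(24,5): clear
  edge (24,5)–(18,9): clear
  edge (18,9)–(13,2): clear
  midpoint (23/2,25/2) outside
  → clear
Obstacle 3 [(14,13) (24,16) (14,24)]:
  edge (14,13)–(24,16): clear
  edge (24,16)–(14,24): clear
  edge (14,24)–(14,13): clear
  midpoint (23/2,25/2) outside
  → clear
Obstacle 4 [(0,14) (9,15) (11,23) (2,22)]:
  edge (0,14)–(9,15): clear
  edge (9,15)–(11,23): clear
  edge (11,23)–(2,22): clear
  edge (2,22)–(0,14): clear
  midpoint (23/2,25/2) outside
  → clear

FREE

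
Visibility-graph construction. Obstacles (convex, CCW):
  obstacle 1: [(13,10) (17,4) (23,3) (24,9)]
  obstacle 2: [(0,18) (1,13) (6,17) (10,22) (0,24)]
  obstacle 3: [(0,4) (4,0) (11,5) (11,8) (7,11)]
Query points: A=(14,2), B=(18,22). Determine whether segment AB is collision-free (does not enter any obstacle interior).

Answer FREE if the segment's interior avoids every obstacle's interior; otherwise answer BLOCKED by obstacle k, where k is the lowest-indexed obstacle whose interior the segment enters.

BLOCKED by obstacle 1

Obstacle 1 [(13,10) (17,4) (23,3) (24,9)]:
  edge (13,10)–(17,4): crosses AB
  edge (17,4)–(23,3): clear
  edge (23,3)–(24,9): clear
  edge (24,9)–(13,10): crosses AB
  → BLOCKED
Obstacle 2 [(0,18) (1,13) (6,17) (10,22) (0,24)]:
  edge (0,18)–(1,13): clear
  edge (1,13)–(6,17): clear
  edge (6,17)–(10,22): clear
  edge (10,22)–(0,24): clear
  edge (0,24)–(0,18): clear
  midpoint (16,12) outside
  → clear
Obstacle 3 [(0,4) (4,0) (11,5) (11,8) (7,11)]:
  edge (0,4)–(4,0): clear
  edge (4,0)–(11,5): clear
  edge (11,5)–(11,8): clear
  edge (11,8)–(7,11): clear
  edge (7,11)–(0,4): clear
  midpoint (16,12) outside
  → clear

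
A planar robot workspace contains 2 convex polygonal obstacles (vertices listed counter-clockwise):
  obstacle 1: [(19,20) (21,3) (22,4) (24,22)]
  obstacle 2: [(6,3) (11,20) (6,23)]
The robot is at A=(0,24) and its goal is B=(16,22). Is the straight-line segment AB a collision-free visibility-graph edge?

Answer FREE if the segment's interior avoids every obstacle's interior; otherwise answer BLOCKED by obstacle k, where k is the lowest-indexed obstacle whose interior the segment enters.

Obstacle 1 [(19,20) (21,3) (22,4) (24,22)]:
  edge (19,20)–(21,3): clear
  edge (21,3)–(22,4): clear
  edge (22,4)–(24,22): clear
  edge (24,22)–(19,20): clear
  midpoint (8,23) outside
  → clear
Obstacle 2 [(6,3) (11,20) (6,23)]:
  edge (6,3)–(11,20): clear
  edge (11,20)–(6,23): clear
  edge (6,23)–(6,3): clear
  midpoint (8,23) outside
  → clear

FREE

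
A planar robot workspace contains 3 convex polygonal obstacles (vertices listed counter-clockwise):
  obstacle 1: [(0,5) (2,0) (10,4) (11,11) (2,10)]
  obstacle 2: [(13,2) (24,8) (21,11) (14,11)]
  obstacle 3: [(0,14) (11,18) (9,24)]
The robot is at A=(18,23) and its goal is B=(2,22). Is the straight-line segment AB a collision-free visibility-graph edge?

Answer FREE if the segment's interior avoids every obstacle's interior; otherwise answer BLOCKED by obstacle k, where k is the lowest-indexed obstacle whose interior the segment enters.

BLOCKED by obstacle 3

Obstacle 1 [(0,5) (2,0) (10,4) (11,11) (2,10)]:
  edge (0,5)–(2,0): clear
  edge (2,0)–(10,4): clear
  edge (10,4)–(11,11): clear
  edge (11,11)–(2,10): clear
  edge (2,10)–(0,5): clear
  midpoint (10,45/2) outside
  → clear
Obstacle 2 [(13,2) (24,8) (21,11) (14,11)]:
  edge (13,2)–(24,8): clear
  edge (24,8)–(21,11): clear
  edge (21,11)–(14,11): clear
  edge (14,11)–(13,2): clear
  midpoint (10,45/2) outside
  → clear
Obstacle 3 [(0,14) (11,18) (9,24)]:
  edge (0,14)–(11,18): clear
  edge (11,18)–(9,24): crosses AB
  edge (9,24)–(0,14): crosses AB
  → BLOCKED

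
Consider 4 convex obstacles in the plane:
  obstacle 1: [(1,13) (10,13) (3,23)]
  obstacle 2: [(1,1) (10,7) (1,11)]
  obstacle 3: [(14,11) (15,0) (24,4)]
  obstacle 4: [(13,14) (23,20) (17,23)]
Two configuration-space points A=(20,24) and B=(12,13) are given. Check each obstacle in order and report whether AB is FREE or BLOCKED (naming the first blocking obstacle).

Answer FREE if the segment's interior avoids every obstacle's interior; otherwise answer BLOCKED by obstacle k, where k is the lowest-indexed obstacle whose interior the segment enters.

Obstacle 1 [(1,13) (10,13) (3,23)]:
  edge (1,13)–(10,13): clear
  edge (10,13)–(3,23): clear
  edge (3,23)–(1,13): clear
  midpoint (16,37/2) outside
  → clear
Obstacle 2 [(1,1) (10,7) (1,11)]:
  edge (1,1)–(10,7): clear
  edge (10,7)–(1,11): clear
  edge (1,11)–(1,1): clear
  midpoint (16,37/2) outside
  → clear
Obstacle 3 [(14,11) (15,0) (24,4)]:
  edge (14,11)–(15,0): clear
  edge (15,0)–(24,4): clear
  edge (24,4)–(14,11): clear
  midpoint (16,37/2) outside
  → clear
Obstacle 4 [(13,14) (23,20) (17,23)]:
  edge (13,14)–(23,20): clear
  edge (23,20)–(17,23): crosses AB
  edge (17,23)–(13,14): crosses AB
  → BLOCKED

BLOCKED by obstacle 4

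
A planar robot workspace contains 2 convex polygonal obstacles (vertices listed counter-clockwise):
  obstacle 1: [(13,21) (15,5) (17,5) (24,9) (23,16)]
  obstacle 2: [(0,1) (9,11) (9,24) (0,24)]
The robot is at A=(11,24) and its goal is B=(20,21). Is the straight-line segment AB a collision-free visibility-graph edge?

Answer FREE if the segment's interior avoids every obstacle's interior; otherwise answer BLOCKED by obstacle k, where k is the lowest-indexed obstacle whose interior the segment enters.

Obstacle 1 [(13,21) (15,5) (17,5) (24,9) (23,16)]:
  edge (13,21)–(15,5): clear
  edge (15,5)–(17,5): clear
  edge (17,5)–(24,9): clear
  edge (24,9)–(23,16): clear
  edge (23,16)–(13,21): clear
  midpoint (31/2,45/2) outside
  → clear
Obstacle 2 [(0,1) (9,11) (9,24) (0,24)]:
  edge (0,1)–(9,11): clear
  edge (9,11)–(9,24): clear
  edge (9,24)–(0,24): clear
  edge (0,24)–(0,1): clear
  midpoint (31/2,45/2) outside
  → clear

FREE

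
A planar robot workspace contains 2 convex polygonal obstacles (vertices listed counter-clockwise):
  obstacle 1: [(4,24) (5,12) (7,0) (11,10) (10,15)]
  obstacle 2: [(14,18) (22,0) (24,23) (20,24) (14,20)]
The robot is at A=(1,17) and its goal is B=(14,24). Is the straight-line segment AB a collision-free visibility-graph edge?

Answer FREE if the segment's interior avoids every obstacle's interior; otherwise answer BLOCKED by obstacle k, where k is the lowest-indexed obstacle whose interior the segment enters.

BLOCKED by obstacle 1

Obstacle 1 [(4,24) (5,12) (7,0) (11,10) (10,15)]:
  edge (4,24)–(5,12): crosses AB
  edge (5,12)–(7,0): clear
  edge (7,0)–(11,10): clear
  edge (11,10)–(10,15): clear
  edge (10,15)–(4,24): crosses AB
  → BLOCKED
Obstacle 2 [(14,18) (22,0) (24,23) (20,24) (14,20)]:
  edge (14,18)–(22,0): clear
  edge (22,0)–(24,23): clear
  edge (24,23)–(20,24): clear
  edge (20,24)–(14,20): clear
  edge (14,20)–(14,18): clear
  midpoint (15/2,41/2) outside
  → clear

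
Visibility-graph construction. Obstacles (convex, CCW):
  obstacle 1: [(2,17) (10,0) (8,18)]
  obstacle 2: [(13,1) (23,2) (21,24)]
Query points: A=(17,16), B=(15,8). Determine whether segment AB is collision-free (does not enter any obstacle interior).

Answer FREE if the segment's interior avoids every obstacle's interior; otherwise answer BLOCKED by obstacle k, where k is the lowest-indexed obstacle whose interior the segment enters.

FREE

Obstacle 1 [(2,17) (10,0) (8,18)]:
  edge (2,17)–(10,0): clear
  edge (10,0)–(8,18): clear
  edge (8,18)–(2,17): clear
  midpoint (16,12) outside
  → clear
Obstacle 2 [(13,1) (23,2) (21,24)]:
  edge (13,1)–(23,2): clear
  edge (23,2)–(21,24): clear
  edge (21,24)–(13,1): clear
  midpoint (16,12) outside
  → clear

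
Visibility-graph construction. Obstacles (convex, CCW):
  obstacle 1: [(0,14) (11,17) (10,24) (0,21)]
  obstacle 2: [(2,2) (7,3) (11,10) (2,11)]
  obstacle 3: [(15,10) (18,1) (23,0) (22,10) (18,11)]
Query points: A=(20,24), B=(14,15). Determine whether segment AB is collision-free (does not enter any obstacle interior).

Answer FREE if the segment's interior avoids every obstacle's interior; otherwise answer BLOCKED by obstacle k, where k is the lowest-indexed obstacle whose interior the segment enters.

FREE

Obstacle 1 [(0,14) (11,17) (10,24) (0,21)]:
  edge (0,14)–(11,17): clear
  edge (11,17)–(10,24): clear
  edge (10,24)–(0,21): clear
  edge (0,21)–(0,14): clear
  midpoint (17,39/2) outside
  → clear
Obstacle 2 [(2,2) (7,3) (11,10) (2,11)]:
  edge (2,2)–(7,3): clear
  edge (7,3)–(11,10): clear
  edge (11,10)–(2,11): clear
  edge (2,11)–(2,2): clear
  midpoint (17,39/2) outside
  → clear
Obstacle 3 [(15,10) (18,1) (23,0) (22,10) (18,11)]:
  edge (15,10)–(18,1): clear
  edge (18,1)–(23,0): clear
  edge (23,0)–(22,10): clear
  edge (22,10)–(18,11): clear
  edge (18,11)–(15,10): clear
  midpoint (17,39/2) outside
  → clear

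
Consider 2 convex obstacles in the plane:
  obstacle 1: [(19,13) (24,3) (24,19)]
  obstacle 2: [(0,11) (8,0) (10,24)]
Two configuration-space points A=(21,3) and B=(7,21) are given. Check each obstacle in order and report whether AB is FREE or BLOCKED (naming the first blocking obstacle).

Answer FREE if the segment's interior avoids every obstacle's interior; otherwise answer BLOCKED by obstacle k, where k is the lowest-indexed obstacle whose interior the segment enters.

BLOCKED by obstacle 2

Obstacle 1 [(19,13) (24,3) (24,19)]:
  edge (19,13)–(24,3): clear
  edge (24,3)–(24,19): clear
  edge (24,19)–(19,13): clear
  midpoint (14,12) outside
  → clear
Obstacle 2 [(0,11) (8,0) (10,24)]:
  edge (0,11)–(8,0): clear
  edge (8,0)–(10,24): crosses AB
  edge (10,24)–(0,11): crosses AB
  → BLOCKED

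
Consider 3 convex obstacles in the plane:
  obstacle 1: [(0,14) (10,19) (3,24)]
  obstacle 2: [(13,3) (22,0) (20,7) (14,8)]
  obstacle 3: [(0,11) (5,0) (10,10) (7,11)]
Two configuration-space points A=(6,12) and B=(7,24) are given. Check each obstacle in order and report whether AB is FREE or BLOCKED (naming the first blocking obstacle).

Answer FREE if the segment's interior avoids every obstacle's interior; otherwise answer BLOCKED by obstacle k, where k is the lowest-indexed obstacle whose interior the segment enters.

Obstacle 1 [(0,14) (10,19) (3,24)]:
  edge (0,14)–(10,19): crosses AB
  edge (10,19)–(3,24): crosses AB
  edge (3,24)–(0,14): clear
  → BLOCKED
Obstacle 2 [(13,3) (22,0) (20,7) (14,8)]:
  edge (13,3)–(22,0): clear
  edge (22,0)–(20,7): clear
  edge (20,7)–(14,8): clear
  edge (14,8)–(13,3): clear
  midpoint (13/2,18) outside
  → clear
Obstacle 3 [(0,11) (5,0) (10,10) (7,11)]:
  edge (0,11)–(5,0): clear
  edge (5,0)–(10,10): clear
  edge (10,10)–(7,11): clear
  edge (7,11)–(0,11): clear
  midpoint (13/2,18) outside
  → clear

BLOCKED by obstacle 1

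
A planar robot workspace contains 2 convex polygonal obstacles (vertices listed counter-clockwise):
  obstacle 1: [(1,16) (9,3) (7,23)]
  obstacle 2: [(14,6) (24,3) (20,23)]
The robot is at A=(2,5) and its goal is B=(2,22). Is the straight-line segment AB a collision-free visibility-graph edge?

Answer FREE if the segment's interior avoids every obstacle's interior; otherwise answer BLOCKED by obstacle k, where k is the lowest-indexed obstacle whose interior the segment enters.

Obstacle 1 [(1,16) (9,3) (7,23)]:
  edge (1,16)–(9,3): crosses AB
  edge (9,3)–(7,23): clear
  edge (7,23)–(1,16): crosses AB
  → BLOCKED
Obstacle 2 [(14,6) (24,3) (20,23)]:
  edge (14,6)–(24,3): clear
  edge (24,3)–(20,23): clear
  edge (20,23)–(14,6): clear
  midpoint (2,27/2) outside
  → clear

BLOCKED by obstacle 1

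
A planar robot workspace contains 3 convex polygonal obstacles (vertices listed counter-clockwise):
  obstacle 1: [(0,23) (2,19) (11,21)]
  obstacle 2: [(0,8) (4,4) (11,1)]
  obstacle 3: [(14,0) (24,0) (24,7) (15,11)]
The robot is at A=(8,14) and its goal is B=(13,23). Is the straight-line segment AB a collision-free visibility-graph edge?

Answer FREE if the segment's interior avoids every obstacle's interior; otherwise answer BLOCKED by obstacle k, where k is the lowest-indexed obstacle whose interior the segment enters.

Obstacle 1 [(0,23) (2,19) (11,21)]:
  edge (0,23)–(2,19): clear
  edge (2,19)–(11,21): clear
  edge (11,21)–(0,23): clear
  midpoint (21/2,37/2) outside
  → clear
Obstacle 2 [(0,8) (4,4) (11,1)]:
  edge (0,8)–(4,4): clear
  edge (4,4)–(11,1): clear
  edge (11,1)–(0,8): clear
  midpoint (21/2,37/2) outside
  → clear
Obstacle 3 [(14,0) (24,0) (24,7) (15,11)]:
  edge (14,0)–(24,0): clear
  edge (24,0)–(24,7): clear
  edge (24,7)–(15,11): clear
  edge (15,11)–(14,0): clear
  midpoint (21/2,37/2) outside
  → clear

FREE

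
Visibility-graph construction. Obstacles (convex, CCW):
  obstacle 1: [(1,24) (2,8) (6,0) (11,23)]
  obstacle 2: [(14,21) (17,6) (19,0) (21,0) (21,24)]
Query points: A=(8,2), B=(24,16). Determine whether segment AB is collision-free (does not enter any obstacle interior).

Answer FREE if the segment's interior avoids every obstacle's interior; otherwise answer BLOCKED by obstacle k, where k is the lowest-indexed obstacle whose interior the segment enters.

BLOCKED by obstacle 2

Obstacle 1 [(1,24) (2,8) (6,0) (11,23)]:
  edge (1,24)–(2,8): clear
  edge (2,8)–(6,0): clear
  edge (6,0)–(11,23): clear
  edge (11,23)–(1,24): clear
  midpoint (16,9) outside
  → clear
Obstacle 2 [(14,21) (17,6) (19,0) (21,0) (21,24)]:
  edge (14,21)–(17,6): crosses AB
  edge (17,6)–(19,0): clear
  edge (19,0)–(21,0): clear
  edge (21,0)–(21,24): crosses AB
  edge (21,24)–(14,21): clear
  → BLOCKED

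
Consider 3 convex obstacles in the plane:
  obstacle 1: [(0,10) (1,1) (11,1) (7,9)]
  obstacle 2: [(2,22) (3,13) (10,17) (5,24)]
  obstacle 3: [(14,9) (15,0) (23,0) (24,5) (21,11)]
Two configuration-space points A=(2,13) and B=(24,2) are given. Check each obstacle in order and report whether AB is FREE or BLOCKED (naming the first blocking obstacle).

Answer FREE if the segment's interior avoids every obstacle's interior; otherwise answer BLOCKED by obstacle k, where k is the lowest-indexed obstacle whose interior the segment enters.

Obstacle 1 [(0,10) (1,1) (11,1) (7,9)]:
  edge (0,10)–(1,1): clear
  edge (1,1)–(11,1): clear
  edge (11,1)–(7,9): clear
  edge (7,9)–(0,10): clear
  midpoint (13,15/2) outside
  → clear
Obstacle 2 [(2,22) (3,13) (10,17) (5,24)]:
  edge (2,22)–(3,13): clear
  edge (3,13)–(10,17): clear
  edge (10,17)–(5,24): clear
  edge (5,24)–(2,22): clear
  midpoint (13,15/2) outside
  → clear
Obstacle 3 [(14,9) (15,0) (23,0) (24,5) (21,11)]:
  edge (14,9)–(15,0): crosses AB
  edge (15,0)–(23,0): clear
  edge (23,0)–(24,5): crosses AB
  edge (24,5)–(21,11): clear
  edge (21,11)–(14,9): clear
  → BLOCKED

BLOCKED by obstacle 3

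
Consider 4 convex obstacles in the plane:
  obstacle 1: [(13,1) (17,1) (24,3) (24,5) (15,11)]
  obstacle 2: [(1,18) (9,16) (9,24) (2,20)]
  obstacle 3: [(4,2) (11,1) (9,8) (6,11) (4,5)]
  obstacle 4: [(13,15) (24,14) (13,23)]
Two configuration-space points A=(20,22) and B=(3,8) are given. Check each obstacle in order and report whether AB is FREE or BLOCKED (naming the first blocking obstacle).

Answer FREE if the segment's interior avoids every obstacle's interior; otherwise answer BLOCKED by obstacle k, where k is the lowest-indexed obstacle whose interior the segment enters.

BLOCKED by obstacle 3

Obstacle 1 [(13,1) (17,1) (24,3) (24,5) (15,11)]:
  edge (13,1)–(17,1): clear
  edge (17,1)–(24,3): clear
  edge (24,3)–(24,5): clear
  edge (24,5)–(15,11): clear
  edge (15,11)–(13,1): clear
  midpoint (23/2,15) outside
  → clear
Obstacle 2 [(1,18) (9,16) (9,24) (2,20)]:
  edge (1,18)–(9,16): clear
  edge (9,16)–(9,24): clear
  edge (9,24)–(2,20): clear
  edge (2,20)–(1,18): clear
  midpoint (23/2,15) outside
  → clear
Obstacle 3 [(4,2) (11,1) (9,8) (6,11) (4,5)]:
  edge (4,2)–(11,1): clear
  edge (11,1)–(9,8): clear
  edge (9,8)–(6,11): crosses AB
  edge (6,11)–(4,5): crosses AB
  edge (4,5)–(4,2): clear
  → BLOCKED
Obstacle 4 [(13,15) (24,14) (13,23)]:
  edge (13,15)–(24,14): clear
  edge (24,14)–(13,23): crosses AB
  edge (13,23)–(13,15): crosses AB
  → BLOCKED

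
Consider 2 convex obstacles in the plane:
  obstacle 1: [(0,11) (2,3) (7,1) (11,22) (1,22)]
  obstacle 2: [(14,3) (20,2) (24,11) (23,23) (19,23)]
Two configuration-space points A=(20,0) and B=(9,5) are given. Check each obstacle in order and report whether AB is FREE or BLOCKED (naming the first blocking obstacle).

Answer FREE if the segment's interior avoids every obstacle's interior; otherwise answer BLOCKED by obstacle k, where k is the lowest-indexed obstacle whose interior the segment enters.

FREE

Obstacle 1 [(0,11) (2,3) (7,1) (11,22) (1,22)]:
  edge (0,11)–(2,3): clear
  edge (2,3)–(7,1): clear
  edge (7,1)–(11,22): clear
  edge (11,22)–(1,22): clear
  edge (1,22)–(0,11): clear
  midpoint (29/2,5/2) outside
  → clear
Obstacle 2 [(14,3) (20,2) (24,11) (23,23) (19,23)]:
  edge (14,3)–(20,2): clear
  edge (20,2)–(24,11): clear
  edge (24,11)–(23,23): clear
  edge (23,23)–(19,23): clear
  edge (19,23)–(14,3): clear
  midpoint (29/2,5/2) outside
  → clear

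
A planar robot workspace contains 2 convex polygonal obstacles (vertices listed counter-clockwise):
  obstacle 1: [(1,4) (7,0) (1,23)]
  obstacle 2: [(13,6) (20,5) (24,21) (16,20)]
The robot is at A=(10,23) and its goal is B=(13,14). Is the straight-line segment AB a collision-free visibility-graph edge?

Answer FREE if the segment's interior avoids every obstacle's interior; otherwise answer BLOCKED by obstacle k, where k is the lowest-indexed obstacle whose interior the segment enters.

Obstacle 1 [(1,4) (7,0) (1,23)]:
  edge (1,4)–(7,0): clear
  edge (7,0)–(1,23): clear
  edge (1,23)–(1,4): clear
  midpoint (23/2,37/2) outside
  → clear
Obstacle 2 [(13,6) (20,5) (24,21) (16,20)]:
  edge (13,6)–(20,5): clear
  edge (20,5)–(24,21): clear
  edge (24,21)–(16,20): clear
  edge (16,20)–(13,6): clear
  midpoint (23/2,37/2) outside
  → clear

FREE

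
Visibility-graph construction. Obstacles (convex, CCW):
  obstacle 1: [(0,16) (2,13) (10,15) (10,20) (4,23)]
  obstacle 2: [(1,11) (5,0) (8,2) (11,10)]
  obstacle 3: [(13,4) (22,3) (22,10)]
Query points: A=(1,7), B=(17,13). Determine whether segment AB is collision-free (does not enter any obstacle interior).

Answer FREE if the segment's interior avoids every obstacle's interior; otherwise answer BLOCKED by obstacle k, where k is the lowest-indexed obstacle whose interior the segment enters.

Obstacle 1 [(0,16) (2,13) (10,15) (10,20) (4,23)]:
  edge (0,16)–(2,13): clear
  edge (2,13)–(10,15): clear
  edge (10,15)–(10,20): clear
  edge (10,20)–(4,23): clear
  edge (4,23)–(0,16): clear
  midpoint (9,10) outside
  → clear
Obstacle 2 [(1,11) (5,0) (8,2) (11,10)]:
  edge (1,11)–(5,0): crosses AB
  edge (5,0)–(8,2): clear
  edge (8,2)–(11,10): clear
  edge (11,10)–(1,11): crosses AB
  → BLOCKED
Obstacle 3 [(13,4) (22,3) (22,10)]:
  edge (13,4)–(22,3): clear
  edge (22,3)–(22,10): clear
  edge (22,10)–(13,4): clear
  midpoint (9,10) outside
  → clear

BLOCKED by obstacle 2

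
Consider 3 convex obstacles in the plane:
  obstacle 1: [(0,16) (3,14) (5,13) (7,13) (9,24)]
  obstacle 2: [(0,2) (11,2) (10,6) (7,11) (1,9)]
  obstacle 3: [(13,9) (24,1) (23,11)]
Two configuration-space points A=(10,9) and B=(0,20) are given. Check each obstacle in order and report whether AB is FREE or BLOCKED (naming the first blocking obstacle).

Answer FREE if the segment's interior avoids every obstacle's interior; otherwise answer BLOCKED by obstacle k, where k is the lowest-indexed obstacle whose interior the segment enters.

Obstacle 1 [(0,16) (3,14) (5,13) (7,13) (9,24)]:
  edge (0,16)–(3,14): clear
  edge (3,14)–(5,13): clear
  edge (5,13)–(7,13): crosses AB
  edge (7,13)–(9,24): clear
  edge (9,24)–(0,16): crosses AB
  → BLOCKED
Obstacle 2 [(0,2) (11,2) (10,6) (7,11) (1,9)]:
  edge (0,2)–(11,2): clear
  edge (11,2)–(10,6): clear
  edge (10,6)–(7,11): clear
  edge (7,11)–(1,9): clear
  edge (1,9)–(0,2): clear
  midpoint (5,29/2) outside
  → clear
Obstacle 3 [(13,9) (24,1) (23,11)]:
  edge (13,9)–(24,1): clear
  edge (24,1)–(23,11): clear
  edge (23,11)–(13,9): clear
  midpoint (5,29/2) outside
  → clear

BLOCKED by obstacle 1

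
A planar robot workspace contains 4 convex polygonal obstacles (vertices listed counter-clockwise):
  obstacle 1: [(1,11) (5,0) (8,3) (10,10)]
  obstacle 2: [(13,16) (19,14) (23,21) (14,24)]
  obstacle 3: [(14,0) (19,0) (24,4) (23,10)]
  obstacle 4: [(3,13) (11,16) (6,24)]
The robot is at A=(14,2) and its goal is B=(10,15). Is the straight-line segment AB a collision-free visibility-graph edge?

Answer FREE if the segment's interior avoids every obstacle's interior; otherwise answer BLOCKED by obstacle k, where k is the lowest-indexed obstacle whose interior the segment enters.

FREE

Obstacle 1 [(1,11) (5,0) (8,3) (10,10)]:
  edge (1,11)–(5,0): clear
  edge (5,0)–(8,3): clear
  edge (8,3)–(10,10): clear
  edge (10,10)–(1,11): clear
  midpoint (12,17/2) outside
  → clear
Obstacle 2 [(13,16) (19,14) (23,21) (14,24)]:
  edge (13,16)–(19,14): clear
  edge (19,14)–(23,21): clear
  edge (23,21)–(14,24): clear
  edge (14,24)–(13,16): clear
  midpoint (12,17/2) outside
  → clear
Obstacle 3 [(14,0) (19,0) (24,4) (23,10)]:
  edge (14,0)–(19,0): clear
  edge (19,0)–(24,4): clear
  edge (24,4)–(23,10): clear
  edge (23,10)–(14,0): clear
  midpoint (12,17/2) outside
  → clear
Obstacle 4 [(3,13) (11,16) (6,24)]:
  edge (3,13)–(11,16): clear
  edge (11,16)–(6,24): clear
  edge (6,24)–(3,13): clear
  midpoint (12,17/2) outside
  → clear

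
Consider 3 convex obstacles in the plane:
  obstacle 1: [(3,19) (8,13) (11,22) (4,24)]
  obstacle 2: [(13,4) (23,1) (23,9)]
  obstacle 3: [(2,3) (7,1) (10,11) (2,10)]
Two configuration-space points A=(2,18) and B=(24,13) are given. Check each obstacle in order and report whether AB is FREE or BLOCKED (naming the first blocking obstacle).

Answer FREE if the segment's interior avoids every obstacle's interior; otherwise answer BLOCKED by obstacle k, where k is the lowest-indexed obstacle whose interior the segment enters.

BLOCKED by obstacle 1

Obstacle 1 [(3,19) (8,13) (11,22) (4,24)]:
  edge (3,19)–(8,13): crosses AB
  edge (8,13)–(11,22): crosses AB
  edge (11,22)–(4,24): clear
  edge (4,24)–(3,19): clear
  → BLOCKED
Obstacle 2 [(13,4) (23,1) (23,9)]:
  edge (13,4)–(23,1): clear
  edge (23,1)–(23,9): clear
  edge (23,9)–(13,4): clear
  midpoint (13,31/2) outside
  → clear
Obstacle 3 [(2,3) (7,1) (10,11) (2,10)]:
  edge (2,3)–(7,1): clear
  edge (7,1)–(10,11): clear
  edge (10,11)–(2,10): clear
  edge (2,10)–(2,3): clear
  midpoint (13,31/2) outside
  → clear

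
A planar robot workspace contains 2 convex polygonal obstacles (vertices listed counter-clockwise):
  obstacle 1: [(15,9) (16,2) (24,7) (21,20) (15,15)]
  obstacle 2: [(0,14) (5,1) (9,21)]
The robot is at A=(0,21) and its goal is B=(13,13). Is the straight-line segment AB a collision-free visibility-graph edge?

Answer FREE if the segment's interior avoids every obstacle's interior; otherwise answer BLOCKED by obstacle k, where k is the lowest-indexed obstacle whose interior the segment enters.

BLOCKED by obstacle 2

Obstacle 1 [(15,9) (16,2) (24,7) (21,20) (15,15)]:
  edge (15,9)–(16,2): clear
  edge (16,2)–(24,7): clear
  edge (24,7)–(21,20): clear
  edge (21,20)–(15,15): clear
  edge (15,15)–(15,9): clear
  midpoint (13/2,17) outside
  → clear
Obstacle 2 [(0,14) (5,1) (9,21)]:
  edge (0,14)–(5,1): clear
  edge (5,1)–(9,21): crosses AB
  edge (9,21)–(0,14): crosses AB
  → BLOCKED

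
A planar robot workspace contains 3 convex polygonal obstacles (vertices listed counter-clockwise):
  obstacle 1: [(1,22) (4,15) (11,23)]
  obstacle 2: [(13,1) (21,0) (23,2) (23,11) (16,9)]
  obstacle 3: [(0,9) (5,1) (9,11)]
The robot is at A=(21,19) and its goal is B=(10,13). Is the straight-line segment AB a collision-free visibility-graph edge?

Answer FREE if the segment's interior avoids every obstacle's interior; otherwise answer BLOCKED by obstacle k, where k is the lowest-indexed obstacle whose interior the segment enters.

Obstacle 1 [(1,22) (4,15) (11,23)]:
  edge (1,22)–(4,15): clear
  edge (4,15)–(11,23): clear
  edge (11,23)–(1,22): clear
  midpoint (31/2,16) outside
  → clear
Obstacle 2 [(13,1) (21,0) (23,2) (23,11) (16,9)]:
  edge (13,1)–(21,0): clear
  edge (21,0)–(23,2): clear
  edge (23,2)–(23,11): clear
  edge (23,11)–(16,9): clear
  edge (16,9)–(13,1): clear
  midpoint (31/2,16) outside
  → clear
Obstacle 3 [(0,9) (5,1) (9,11)]:
  edge (0,9)–(5,1): clear
  edge (5,1)–(9,11): clear
  edge (9,11)–(0,9): clear
  midpoint (31/2,16) outside
  → clear

FREE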